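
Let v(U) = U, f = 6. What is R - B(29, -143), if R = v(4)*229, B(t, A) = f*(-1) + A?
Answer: 1065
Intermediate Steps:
B(t, A) = -6 + A (B(t, A) = 6*(-1) + A = -6 + A)
R = 916 (R = 4*229 = 916)
R - B(29, -143) = 916 - (-6 - 143) = 916 - 1*(-149) = 916 + 149 = 1065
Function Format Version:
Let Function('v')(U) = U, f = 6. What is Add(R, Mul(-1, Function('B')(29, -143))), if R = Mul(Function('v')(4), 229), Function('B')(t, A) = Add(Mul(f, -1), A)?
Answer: 1065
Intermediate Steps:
Function('B')(t, A) = Add(-6, A) (Function('B')(t, A) = Add(Mul(6, -1), A) = Add(-6, A))
R = 916 (R = Mul(4, 229) = 916)
Add(R, Mul(-1, Function('B')(29, -143))) = Add(916, Mul(-1, Add(-6, -143))) = Add(916, Mul(-1, -149)) = Add(916, 149) = 1065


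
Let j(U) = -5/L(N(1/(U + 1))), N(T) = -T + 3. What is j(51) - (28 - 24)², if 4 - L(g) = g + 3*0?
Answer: -1108/53 ≈ -20.906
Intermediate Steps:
N(T) = 3 - T
L(g) = 4 - g (L(g) = 4 - (g + 3*0) = 4 - (g + 0) = 4 - g)
j(U) = -5/(1 + 1/(1 + U)) (j(U) = -5/(4 - (3 - 1/(U + 1))) = -5/(4 - (3 - 1/(1 + U))) = -5/(4 + (-3 + 1/(1 + U))) = -5/(1 + 1/(1 + U)))
j(51) - (28 - 24)² = 5*(-1 - 1*51)/(2 + 51) - (28 - 24)² = 5*(-1 - 51)/53 - 1*4² = 5*(1/53)*(-52) - 1*16 = -260/53 - 16 = -1108/53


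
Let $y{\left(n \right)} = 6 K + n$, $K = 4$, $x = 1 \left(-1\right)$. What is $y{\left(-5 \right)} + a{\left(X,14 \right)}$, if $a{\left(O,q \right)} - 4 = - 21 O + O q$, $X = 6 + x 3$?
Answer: $2$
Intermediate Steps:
$x = -1$
$X = 3$ ($X = 6 - 3 = 3$)
$a{\left(O,q \right)} = 4 - 21 O + O q$ ($a{\left(O,q \right)} = 4 + \left(- 21 O + O q\right) = 4 - 21 O + O q$)
$y{\left(n \right)} = 24 + n$ ($y{\left(n \right)} = 6 \cdot 4 + n = 24 + n$)
$y{\left(-5 \right)} + a{\left(X,14 \right)} = \left(24 - 5\right) + \left(4 - 63 + 3 \cdot 14\right) = 19 + \left(4 - 63 + 42\right) = 19 - 17 = 2$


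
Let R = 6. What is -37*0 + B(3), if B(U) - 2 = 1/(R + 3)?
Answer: 19/9 ≈ 2.1111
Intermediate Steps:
B(U) = 19/9 (B(U) = 2 + 1/(6 + 3) = 2 + 1/9 = 2 + ⅑ = 19/9)
-37*0 + B(3) = -37*0 + 19/9 = 0 + 19/9 = 19/9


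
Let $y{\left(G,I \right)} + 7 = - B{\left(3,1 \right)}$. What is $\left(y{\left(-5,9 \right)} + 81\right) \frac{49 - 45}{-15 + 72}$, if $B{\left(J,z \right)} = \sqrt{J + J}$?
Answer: $\frac{296}{57} - \frac{4 \sqrt{6}}{57} \approx 5.0211$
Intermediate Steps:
$B{\left(J,z \right)} = \sqrt{2} \sqrt{J}$ ($B{\left(J,z \right)} = \sqrt{2 J} = \sqrt{2} \sqrt{J}$)
$y{\left(G,I \right)} = -7 - \sqrt{6}$ ($y{\left(G,I \right)} = -7 - \sqrt{2} \sqrt{3} = -7 - \sqrt{6}$)
$\left(y{\left(-5,9 \right)} + 81\right) \frac{49 - 45}{-15 + 72} = \left(\left(-7 - \sqrt{6}\right) + 81\right) \frac{49 - 45}{-15 + 72} = \left(74 - \sqrt{6}\right) \frac{4}{57} = \frac{296}{57} - \frac{4 \sqrt{6}}{57}$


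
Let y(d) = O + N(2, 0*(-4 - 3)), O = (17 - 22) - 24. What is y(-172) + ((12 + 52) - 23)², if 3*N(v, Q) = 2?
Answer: 4958/3 ≈ 1652.7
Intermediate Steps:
N(v, Q) = ⅔ (N(v, Q) = (⅓)*2 = ⅔)
O = -29 (O = -5 - 24 = -29)
y(d) = -85/3 (y(d) = -29 + ⅔ = -85/3)
y(-172) + ((12 + 52) - 23)² = -85/3 + ((12 + 52) - 23)² = -85/3 + (64 - 23)² = -85/3 + 41² = -85/3 + 1681 = 4958/3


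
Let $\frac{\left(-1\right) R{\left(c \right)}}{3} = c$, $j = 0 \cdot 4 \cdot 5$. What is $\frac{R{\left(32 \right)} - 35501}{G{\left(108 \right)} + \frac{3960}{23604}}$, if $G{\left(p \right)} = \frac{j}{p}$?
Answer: $- \frac{70019299}{330} \approx -2.1218 \cdot 10^{5}$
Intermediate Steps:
$j = 0$ ($j = 0 \cdot 5 = 0$)
$R{\left(c \right)} = - 3 c$
$G{\left(p \right)} = 0$ ($G{\left(p \right)} = \frac{0}{p} = 0$)
$\frac{R{\left(32 \right)} - 35501}{G{\left(108 \right)} + \frac{3960}{23604}} = \frac{\left(-3\right) 32 - 35501}{0 + \frac{3960}{23604}} = \frac{-96 - 35501}{0 + 3960 \cdot \frac{1}{23604}} = - \frac{35597}{0 + \frac{330}{1967}} = - \frac{35597}{\frac{330}{1967}} = \left(-35597\right) \frac{1967}{330} = - \frac{70019299}{330}$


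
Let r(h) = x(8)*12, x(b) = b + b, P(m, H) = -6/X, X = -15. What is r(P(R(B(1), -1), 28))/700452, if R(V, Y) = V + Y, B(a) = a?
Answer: 16/58371 ≈ 0.00027411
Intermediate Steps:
P(m, H) = ⅖ (P(m, H) = -6/(-15) = -6*(-1/15) = ⅖)
x(b) = 2*b
r(h) = 192 (r(h) = (2*8)*12 = 16*12 = 192)
r(P(R(B(1), -1), 28))/700452 = 192/700452 = 192*(1/700452) = 16/58371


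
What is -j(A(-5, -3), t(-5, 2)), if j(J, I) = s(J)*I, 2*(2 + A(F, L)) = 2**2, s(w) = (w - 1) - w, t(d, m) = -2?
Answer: -2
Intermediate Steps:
s(w) = -1 (s(w) = (-1 + w) - w = -1)
A(F, L) = 0 (A(F, L) = -2 + (1/2)*2**2 = -2 + (1/2)*4 = -2 + 2 = 0)
j(J, I) = -I
-j(A(-5, -3), t(-5, 2)) = -(-1)*(-2) = -1*2 = -2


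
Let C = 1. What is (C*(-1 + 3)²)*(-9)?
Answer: -36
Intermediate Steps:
(C*(-1 + 3)²)*(-9) = (1*(-1 + 3)²)*(-9) = (1*2²)*(-9) = (1*4)*(-9) = 4*(-9) = -36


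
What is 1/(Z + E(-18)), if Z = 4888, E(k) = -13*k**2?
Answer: 1/676 ≈ 0.0014793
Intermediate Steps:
1/(Z + E(-18)) = 1/(4888 - 13*(-18)**2) = 1/(4888 - 13*324) = 1/(4888 - 4212) = 1/676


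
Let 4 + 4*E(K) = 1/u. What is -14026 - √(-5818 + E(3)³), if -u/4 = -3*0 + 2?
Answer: -14026 - I*√381360322/256 ≈ -14026.0 - 76.283*I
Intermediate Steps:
u = -8 (u = -4*(-3*0 + 2) = -4*(0 + 2) = -4*2 = -8)
E(K) = -33/32 (E(K) = -1 + (¼)/(-8) = -1 + (¼)*(-⅛) = -1 - 1/32 = -33/32)
-14026 - √(-5818 + E(3)³) = -14026 - √(-5818 + (-33/32)³) = -14026 - √(-5818 - 35937/32768) = -14026 - √(-190680161/32768) = -14026 - I*√381360322/256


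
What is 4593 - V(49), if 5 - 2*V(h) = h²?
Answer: 5791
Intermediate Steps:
V(h) = 5/2 - h²/2
4593 - V(49) = 4593 - (5/2 - ½*49²) = 4593 - (5/2 - ½*2401) = 4593 - (5/2 - 2401/2) = 4593 - 1*(-1198) = 4593 + 1198 = 5791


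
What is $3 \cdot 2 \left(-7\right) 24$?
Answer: $-1008$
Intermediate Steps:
$3 \cdot 2 \left(-7\right) 24 = 6 \left(-7\right) 24 = \left(-42\right) 24 = -1008$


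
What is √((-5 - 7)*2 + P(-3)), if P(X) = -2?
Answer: I*√26 ≈ 5.099*I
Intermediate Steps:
√((-5 - 7)*2 + P(-3)) = √((-5 - 7)*2 - 2) = √(-12*2 - 2) = √(-24 - 2) = √(-26) = I*√26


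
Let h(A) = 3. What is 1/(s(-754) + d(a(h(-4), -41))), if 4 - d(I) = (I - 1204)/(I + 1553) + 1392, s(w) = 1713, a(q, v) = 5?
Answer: 1558/507549 ≈ 0.0030697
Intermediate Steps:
d(I) = -1388 - (-1204 + I)/(1553 + I) (d(I) = 4 - ((I - 1204)/(I + 1553) + 1392) = 4 - ((-1204 + I)/(1553 + I) + 1392) = 4 - (1392 + (-1204 + I)/(1553 + I)) = 4 + (-1392 - (-1204 + I)/(1553 + I)) = -1388 - (-1204 + I)/(1553 + I))
1/(s(-754) + d(a(h(-4), -41))) = 1/(1713 + 3*(-718120 - 463*5)/(1553 + 5)) = 1/(1713 + 3*(-718120 - 2315)/1558) = 1/(1713 + 3*(1/1558)*(-720435)) = 1/(1713 - 2161305/1558) = 1/(507549/1558) = 1558/507549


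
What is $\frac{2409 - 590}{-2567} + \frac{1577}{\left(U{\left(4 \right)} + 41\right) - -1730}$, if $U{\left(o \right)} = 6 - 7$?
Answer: $\frac{48737}{267270} \approx 0.18235$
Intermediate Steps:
$U{\left(o \right)} = -1$ ($U{\left(o \right)} = 6 - 7 = -1$)
$\frac{2409 - 590}{-2567} + \frac{1577}{\left(U{\left(4 \right)} + 41\right) - -1730} = \frac{2409 - 590}{-2567} + \frac{1577}{\left(-1 + 41\right) - -1730} = 1819 \left(- \frac{1}{2567}\right) + \frac{1577}{40 + 1730} = - \frac{107}{151} + \frac{1577}{1770} = \frac{48737}{267270}$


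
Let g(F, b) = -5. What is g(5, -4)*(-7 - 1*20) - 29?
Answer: 106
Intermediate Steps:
g(5, -4)*(-7 - 1*20) - 29 = -5*(-7 - 1*20) - 29 = -5*(-7 - 20) - 29 = -5*(-27) - 29 = 135 - 29 = 106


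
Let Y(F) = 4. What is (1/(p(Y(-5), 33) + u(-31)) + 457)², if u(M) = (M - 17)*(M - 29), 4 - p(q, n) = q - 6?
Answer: 1739505123409/8328996 ≈ 2.0885e+5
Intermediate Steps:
p(q, n) = 10 - q (p(q, n) = 4 - (q - 6) = 4 - (-6 + q) = 4 + (6 - q) = 10 - q)
u(M) = (-29 + M)*(-17 + M) (u(M) = (-17 + M)*(-29 + M) = (-29 + M)*(-17 + M))
(1/(p(Y(-5), 33) + u(-31)) + 457)² = (1/((10 - 1*4) + (493 + (-31)² - 46*(-31))) + 457)² = (1/((10 - 4) + (493 + 961 + 1426)) + 457)² = (1/(6 + 2880) + 457)² = (1/2886 + 457)² = (1318903/2886)² = 1739505123409/8328996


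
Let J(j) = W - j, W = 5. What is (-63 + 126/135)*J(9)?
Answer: 3724/15 ≈ 248.27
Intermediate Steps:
J(j) = 5 - j
(-63 + 126/135)*J(9) = (-63 + 126/135)*(5 - 1*9) = (-63 + 126*(1/135))*(5 - 9) = (-63 + 14/15)*(-4) = -931/15*(-4) = 3724/15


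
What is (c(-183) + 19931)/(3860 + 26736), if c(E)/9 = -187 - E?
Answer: 19895/30596 ≈ 0.65025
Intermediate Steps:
c(E) = -1683 - 9*E (c(E) = 9*(-187 - E) = -1683 - 9*E)
(c(-183) + 19931)/(3860 + 26736) = ((-1683 - 9*(-183)) + 19931)/(3860 + 26736) = ((-1683 + 1647) + 19931)/30596 = (-36 + 19931)*(1/30596) = 19895*(1/30596) = 19895/30596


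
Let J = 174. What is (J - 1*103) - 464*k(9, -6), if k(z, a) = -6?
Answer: 2855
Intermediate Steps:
(J - 1*103) - 464*k(9, -6) = (174 - 1*103) - 464*(-6) = (174 - 103) - 116*(-24) = 71 + 2784 = 2855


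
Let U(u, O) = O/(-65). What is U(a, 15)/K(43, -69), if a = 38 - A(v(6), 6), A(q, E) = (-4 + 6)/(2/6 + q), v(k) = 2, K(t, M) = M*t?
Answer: 1/12857 ≈ 7.7779e-5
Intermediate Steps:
A(q, E) = 2/(⅓ + q) (A(q, E) = 2/(2*(⅙) + q) = 2/(⅓ + q))
a = 260/7 (a = 38 - 6/(1 + 3*2) = 38 - 6/(1 + 6) = 38 - 6/7 = 260/7 ≈ 37.143)
U(u, O) = -O/65 (U(u, O) = O*(-1/65) = -O/65)
U(a, 15)/K(43, -69) = (-1/65*15)/((-69*43)) = -3/13/(-2967) = -3/13*(-1/2967) = 1/12857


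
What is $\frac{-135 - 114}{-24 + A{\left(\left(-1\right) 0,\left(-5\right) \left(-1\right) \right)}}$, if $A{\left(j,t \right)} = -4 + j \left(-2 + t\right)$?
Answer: $\frac{249}{28} \approx 8.8929$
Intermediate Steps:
$\frac{-135 - 114}{-24 + A{\left(\left(-1\right) 0,\left(-5\right) \left(-1\right) \right)}} = \frac{-135 - 114}{-24 - \left(4 - \left(-1\right) 0 \left(\left(-5\right) \left(-1\right)\right) + 2 \left(-1\right) 0\right)} = - \frac{249}{-24 - 4} = - \frac{249}{-28} = \left(-249\right) \left(- \frac{1}{28}\right) = \frac{249}{28}$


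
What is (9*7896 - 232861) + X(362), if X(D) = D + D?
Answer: -161073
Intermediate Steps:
X(D) = 2*D
(9*7896 - 232861) + X(362) = (9*7896 - 232861) + 2*362 = (71064 - 232861) + 724 = -161797 + 724 = -161073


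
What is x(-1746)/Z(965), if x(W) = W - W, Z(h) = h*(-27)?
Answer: 0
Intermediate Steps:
Z(h) = -27*h
x(W) = 0
x(-1746)/Z(965) = 0/((-27*965)) = 0/(-26055) = 0*(-1/26055) = 0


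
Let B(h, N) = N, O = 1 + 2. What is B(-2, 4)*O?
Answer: 12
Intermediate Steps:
O = 3
B(-2, 4)*O = 4*3 = 12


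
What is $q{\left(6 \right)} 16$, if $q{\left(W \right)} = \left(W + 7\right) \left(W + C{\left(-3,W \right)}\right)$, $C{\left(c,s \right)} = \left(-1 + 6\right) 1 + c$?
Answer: $1664$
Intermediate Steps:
$C{\left(c,s \right)} = 5 + c$ ($C{\left(c,s \right)} = 5 \cdot 1 + c = 5 + c$)
$q{\left(W \right)} = \left(2 + W\right) \left(7 + W\right)$ ($q{\left(W \right)} = \left(W + 7\right) \left(W + \left(5 - 3\right)\right) = \left(7 + W\right) \left(W + 2\right) = \left(7 + W\right) \left(2 + W\right) = \left(2 + W\right) \left(7 + W\right)$)
$q{\left(6 \right)} 16 = \left(14 + 6^{2} + 9 \cdot 6\right) 16 = \left(14 + 36 + 54\right) 16 = 104 \cdot 16 = 1664$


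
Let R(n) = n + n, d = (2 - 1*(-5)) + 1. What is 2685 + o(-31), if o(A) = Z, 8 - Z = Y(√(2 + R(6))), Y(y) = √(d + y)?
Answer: 2693 - √(8 + √14) ≈ 2689.6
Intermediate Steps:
d = 8 (d = (2 + 5) + 1 = 7 + 1 = 8)
R(n) = 2*n
Y(y) = √(8 + y)
Z = 8 - √(8 + √14) (Z = 8 - √(8 + √(2 + 2*6)) = 8 - √(8 + √(2 + 12)) = 8 - √(8 + √14) ≈ 4.5734)
o(A) = 8 - √(8 + √14)
2685 + o(-31) = 2685 + (8 - √(8 + √14)) = 2693 - √(8 + √14)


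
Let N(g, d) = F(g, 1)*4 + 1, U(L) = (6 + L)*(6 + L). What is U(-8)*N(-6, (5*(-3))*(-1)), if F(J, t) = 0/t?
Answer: 4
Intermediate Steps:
F(J, t) = 0
U(L) = (6 + L)**2
N(g, d) = 1 (N(g, d) = 0*4 + 1 = 0 + 1 = 1)
U(-8)*N(-6, (5*(-3))*(-1)) = (6 - 8)**2*1 = (-2)**2*1 = 4*1 = 4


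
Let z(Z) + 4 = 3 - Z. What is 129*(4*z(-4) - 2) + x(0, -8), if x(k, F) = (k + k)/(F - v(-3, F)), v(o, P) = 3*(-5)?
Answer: 1290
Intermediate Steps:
z(Z) = -1 - Z (z(Z) = -4 + (3 - Z) = -1 - Z)
v(o, P) = -15
x(k, F) = 2*k/(15 + F) (x(k, F) = (k + k)/(F - 1*(-15)) = (2*k)/(F + 15) = (2*k)/(15 + F) = 2*k/(15 + F))
129*(4*z(-4) - 2) + x(0, -8) = 129*(4*(-1 - 1*(-4)) - 2) + 2*0/(15 - 8) = 129*(4*(-1 + 4) - 2) + 2*0/7 = 129*(4*3 - 2) + 2*0*(1/7) = 129*(12 - 2) + 0 = 129*10 + 0 = 1290 + 0 = 1290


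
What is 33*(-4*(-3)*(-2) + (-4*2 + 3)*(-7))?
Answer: 363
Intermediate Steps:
33*(-4*(-3)*(-2) + (-4*2 + 3)*(-7)) = 33*(12*(-2) + (-8 + 3)*(-7)) = 33*(-24 - 5*(-7)) = 33*(-24 + 35) = 33*11 = 363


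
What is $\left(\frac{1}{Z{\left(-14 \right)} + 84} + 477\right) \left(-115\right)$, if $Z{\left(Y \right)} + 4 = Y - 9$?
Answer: $- \frac{3126850}{57} \approx -54857.0$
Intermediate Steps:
$Z{\left(Y \right)} = -13 + Y$ ($Z{\left(Y \right)} = -4 + \left(Y - 9\right) = -4 + \left(-9 + Y\right) = -13 + Y$)
$\left(\frac{1}{Z{\left(-14 \right)} + 84} + 477\right) \left(-115\right) = \left(\frac{1}{\left(-13 - 14\right) + 84} + 477\right) \left(-115\right) = \left(\frac{1}{-27 + 84} + 477\right) \left(-115\right) = \left(\frac{1}{57} + 477\right) \left(-115\right) = \frac{27190}{57} \left(-115\right) = - \frac{3126850}{57}$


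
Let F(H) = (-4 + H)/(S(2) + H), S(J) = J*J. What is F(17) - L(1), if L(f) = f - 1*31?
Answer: 643/21 ≈ 30.619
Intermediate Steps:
S(J) = J²
L(f) = -31 + f (L(f) = f - 31 = -31 + f)
F(H) = (-4 + H)/(4 + H) (F(H) = (-4 + H)/(2² + H) = (-4 + H)/(4 + H))
F(17) - L(1) = (-4 + 17)/(4 + 17) - (-31 + 1) = 13/21 - 1*(-30) = (1/21)*13 + 30 = 13/21 + 30 = 643/21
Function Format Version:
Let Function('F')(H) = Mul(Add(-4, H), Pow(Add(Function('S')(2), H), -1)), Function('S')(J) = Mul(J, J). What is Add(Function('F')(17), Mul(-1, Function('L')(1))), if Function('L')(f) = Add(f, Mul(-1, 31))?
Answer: Rational(643, 21) ≈ 30.619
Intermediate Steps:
Function('S')(J) = Pow(J, 2)
Function('L')(f) = Add(-31, f) (Function('L')(f) = Add(f, -31) = Add(-31, f))
Function('F')(H) = Mul(Pow(Add(4, H), -1), Add(-4, H)) (Function('F')(H) = Mul(Add(-4, H), Pow(Add(Pow(2, 2), H), -1)) = Mul(Add(-4, H), Pow(Add(4, H), -1)) = Mul(Pow(Add(4, H), -1), Add(-4, H)))
Add(Function('F')(17), Mul(-1, Function('L')(1))) = Add(Mul(Pow(Add(4, 17), -1), Add(-4, 17)), Mul(-1, Add(-31, 1))) = Add(Mul(Pow(21, -1), 13), Mul(-1, -30)) = Add(Mul(Rational(1, 21), 13), 30) = Add(Rational(13, 21), 30) = Rational(643, 21)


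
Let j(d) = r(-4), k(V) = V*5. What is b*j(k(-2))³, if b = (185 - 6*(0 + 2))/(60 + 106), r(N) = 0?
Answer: 0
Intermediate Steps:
k(V) = 5*V
j(d) = 0
b = 173/166 (b = (185 - 6*2)/166 = (185 - 12)*(1/166) = 173*(1/166) = 173/166 ≈ 1.0422)
b*j(k(-2))³ = (173/166)*0³ = (173/166)*0 = 0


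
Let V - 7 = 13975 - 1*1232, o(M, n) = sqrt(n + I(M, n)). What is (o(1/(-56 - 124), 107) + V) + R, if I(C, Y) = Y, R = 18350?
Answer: 31100 + sqrt(214) ≈ 31115.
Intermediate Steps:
o(M, n) = sqrt(2)*sqrt(n) (o(M, n) = sqrt(n + n) = sqrt(2*n) = sqrt(2)*sqrt(n))
V = 12750 (V = 7 + (13975 - 1*1232) = 7 + (13975 - 1232) = 7 + 12743 = 12750)
(o(1/(-56 - 124), 107) + V) + R = (sqrt(2)*sqrt(107) + 12750) + 18350 = (sqrt(214) + 12750) + 18350 = (12750 + sqrt(214)) + 18350 = 31100 + sqrt(214)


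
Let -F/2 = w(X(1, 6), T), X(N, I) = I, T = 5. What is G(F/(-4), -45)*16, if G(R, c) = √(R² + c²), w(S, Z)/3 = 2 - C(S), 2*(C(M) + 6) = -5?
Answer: 36*√449 ≈ 762.83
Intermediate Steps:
C(M) = -17/2 (C(M) = -6 + (½)*(-5) = -6 - 5/2 = -17/2)
w(S, Z) = 63/2 (w(S, Z) = 3*(2 - 1*(-17/2)) = 3*(2 + 17/2) = 3*(21/2) = 63/2)
F = -63 (F = -2*63/2 = -63)
G(F/(-4), -45)*16 = √((-63/(-4))² + (-45)²)*16 = √((-63*(-¼))² + 2025)*16 = √((63/4)² + 2025)*16 = √(3969/16 + 2025)*16 = √(36369/16)*16 = (9*√449/4)*16 = 36*√449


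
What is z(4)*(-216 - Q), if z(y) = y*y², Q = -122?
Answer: -6016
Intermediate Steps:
z(y) = y³
z(4)*(-216 - Q) = 4³*(-216 - 1*(-122)) = 64*(-216 + 122) = 64*(-94) = -6016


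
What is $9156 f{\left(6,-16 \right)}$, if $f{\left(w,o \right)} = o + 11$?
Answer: $-45780$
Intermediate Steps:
$f{\left(w,o \right)} = 11 + o$
$9156 f{\left(6,-16 \right)} = 9156 \left(11 - 16\right) = 9156 \left(-5\right) = -45780$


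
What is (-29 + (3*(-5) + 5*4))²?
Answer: 576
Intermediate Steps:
(-29 + (3*(-5) + 5*4))² = (-29 + (-15 + 20))² = (-29 + 5)² = (-24)² = 576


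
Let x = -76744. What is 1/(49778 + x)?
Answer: -1/26966 ≈ -3.7084e-5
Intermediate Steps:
1/(49778 + x) = 1/(49778 - 76744) = 1/(-26966) = -1/26966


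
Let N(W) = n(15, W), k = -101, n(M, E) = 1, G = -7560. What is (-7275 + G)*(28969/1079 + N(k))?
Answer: -445762080/1079 ≈ -4.1313e+5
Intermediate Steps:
N(W) = 1
(-7275 + G)*(28969/1079 + N(k)) = (-7275 - 7560)*(28969/1079 + 1) = -14835*(28969*(1/1079) + 1) = -14835*(28969/1079 + 1) = -14835*30048/1079 = -445762080/1079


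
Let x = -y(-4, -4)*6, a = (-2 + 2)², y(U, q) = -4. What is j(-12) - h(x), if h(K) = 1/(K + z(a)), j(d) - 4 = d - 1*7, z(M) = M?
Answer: -361/24 ≈ -15.042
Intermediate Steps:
a = 0 (a = 0² = 0)
j(d) = -3 + d (j(d) = 4 + (d - 1*7) = 4 + (d - 7) = 4 + (-7 + d) = -3 + d)
x = 24 (x = -1*(-4)*6 = 4*6 = 24)
h(K) = 1/K (h(K) = 1/(K + 0) = 1/K)
j(-12) - h(x) = (-3 - 12) - 1/24 = -15 - 1*1/24 = -15 - 1/24 = -361/24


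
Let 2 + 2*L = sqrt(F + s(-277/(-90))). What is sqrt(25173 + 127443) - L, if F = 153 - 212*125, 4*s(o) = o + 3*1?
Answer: 1 + 2*sqrt(38154) - I*sqrt(94843730)/120 ≈ 391.66 - 81.156*I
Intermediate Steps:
s(o) = 3/4 + o/4 (s(o) = (o + 3*1)/4 = (o + 3)/4 = (3 + o)/4 = 3/4 + o/4)
F = -26347 (F = 153 - 26500 = -26347)
L = -1 + I*sqrt(94843730)/120 (L = -1 + sqrt(-26347 + (3/4 + (-277/(-90))/4))/2 = -1 + sqrt(-26347 + (3/4 + (-277*(-1/90))/4))/2 = -1 + sqrt(-26347 + (3/4 + (1/4)*(277/90)))/2 = -1 + sqrt(-26347 + (3/4 + 277/360))/2 = -1 + sqrt(-26347 + 547/360)/2 = -1 + sqrt(-9484373/360)/2 = -1 + (I*sqrt(94843730)/60)/2 = -1 + I*sqrt(94843730)/120 ≈ -1.0 + 81.156*I)
sqrt(25173 + 127443) - L = sqrt(25173 + 127443) - (-1 + I*sqrt(94843730)/120) = sqrt(152616) + (1 - I*sqrt(94843730)/120) = 2*sqrt(38154) + (1 - I*sqrt(94843730)/120) = 1 + 2*sqrt(38154) - I*sqrt(94843730)/120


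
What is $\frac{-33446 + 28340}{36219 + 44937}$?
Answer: $- \frac{851}{13526} \approx -0.062916$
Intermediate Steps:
$\frac{-33446 + 28340}{36219 + 44937} = - \frac{5106}{81156} = \left(-5106\right) \frac{1}{81156} = - \frac{851}{13526}$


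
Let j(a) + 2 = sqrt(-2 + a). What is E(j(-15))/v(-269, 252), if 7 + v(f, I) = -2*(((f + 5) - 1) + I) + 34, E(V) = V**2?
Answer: (2 - I*sqrt(17))**2/53 ≈ -0.24528 - 0.31118*I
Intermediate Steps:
j(a) = -2 + sqrt(-2 + a)
v(f, I) = 19 - 2*I - 2*f (v(f, I) = -7 + (-2*(((f + 5) - 1) + I) + 34) = -7 + (-2*(((5 + f) - 1) + I) + 34) = -7 + (-2*((4 + f) + I) + 34) = -7 + (-2*(4 + I + f) + 34) = -7 + ((-8 - 2*I - 2*f) + 34) = -7 + (26 - 2*I - 2*f) = 19 - 2*I - 2*f)
E(j(-15))/v(-269, 252) = (-2 + sqrt(-2 - 15))**2/(19 - 2*252 - 2*(-269)) = (-2 + sqrt(-17))**2/(19 - 504 + 538) = (-2 + I*sqrt(17))**2/53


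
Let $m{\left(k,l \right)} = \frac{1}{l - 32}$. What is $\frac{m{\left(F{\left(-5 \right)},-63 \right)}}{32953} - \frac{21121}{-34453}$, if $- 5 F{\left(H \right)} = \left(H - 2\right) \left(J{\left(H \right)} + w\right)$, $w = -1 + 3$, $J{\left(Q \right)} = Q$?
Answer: $\frac{66119995282}{107856322355} \approx 0.61304$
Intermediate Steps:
$w = 2$
$F{\left(H \right)} = - \frac{\left(-2 + H\right) \left(2 + H\right)}{5}$ ($F{\left(H \right)} = - \frac{\left(H - 2\right) \left(H + 2\right)}{5} = - \frac{\left(-2 + H\right) \left(2 + H\right)}{5}$)
$m{\left(k,l \right)} = \frac{1}{-32 + l}$
$\frac{m{\left(F{\left(-5 \right)},-63 \right)}}{32953} - \frac{21121}{-34453} = \frac{1}{\left(-32 - 63\right) 32953} - \frac{21121}{-34453} = \frac{1}{-95} \cdot \frac{1}{32953} - - \frac{21121}{34453} = \left(- \frac{1}{95}\right) \frac{1}{32953} + \frac{21121}{34453} = - \frac{1}{3130535} + \frac{21121}{34453} = \frac{66119995282}{107856322355}$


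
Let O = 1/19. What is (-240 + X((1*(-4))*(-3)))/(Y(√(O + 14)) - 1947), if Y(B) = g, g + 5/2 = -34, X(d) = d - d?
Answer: 480/3967 ≈ 0.12100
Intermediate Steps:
X(d) = 0
O = 1/19 ≈ 0.052632
g = -73/2 (g = -5/2 - 34 = -73/2 ≈ -36.500)
Y(B) = -73/2
(-240 + X((1*(-4))*(-3)))/(Y(√(O + 14)) - 1947) = (-240 + 0)/(-73/2 - 1947) = -240/(-3967/2) = -240*(-2/3967) = 480/3967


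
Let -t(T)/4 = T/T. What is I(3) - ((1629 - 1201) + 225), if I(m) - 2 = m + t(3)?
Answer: -652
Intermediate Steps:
t(T) = -4 (t(T) = -4*T/T = -4*1 = -4)
I(m) = -2 + m (I(m) = 2 + (m - 4) = 2 + (-4 + m) = -2 + m)
I(3) - ((1629 - 1201) + 225) = (-2 + 3) - ((1629 - 1201) + 225) = 1 - (428 + 225) = 1 - 1*653 = 1 - 653 = -652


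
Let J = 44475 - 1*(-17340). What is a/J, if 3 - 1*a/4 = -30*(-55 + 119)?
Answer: 2564/20605 ≈ 0.12444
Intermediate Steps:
J = 61815 (J = 44475 + 17340 = 61815)
a = 7692 (a = 12 - (-120)*(-55 + 119) = 12 - (-120)*64 = 12 - 4*(-1920) = 12 + 7680 = 7692)
a/J = 7692/61815 = 7692*(1/61815) = 2564/20605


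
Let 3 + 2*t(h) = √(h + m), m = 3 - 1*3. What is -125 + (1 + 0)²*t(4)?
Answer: -251/2 ≈ -125.50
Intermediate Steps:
m = 0 (m = 3 - 3 = 0)
t(h) = -3/2 + √h/2 (t(h) = -3/2 + √(h + 0)/2 = -3/2 + √h/2)
-125 + (1 + 0)²*t(4) = -125 + (1 + 0)²*(-3/2 + √4/2) = -125 + 1²*(-3/2 + (½)*2) = -125 + 1*(-3/2 + 1) = -125 + 1*(-½) = -125 - ½ = -251/2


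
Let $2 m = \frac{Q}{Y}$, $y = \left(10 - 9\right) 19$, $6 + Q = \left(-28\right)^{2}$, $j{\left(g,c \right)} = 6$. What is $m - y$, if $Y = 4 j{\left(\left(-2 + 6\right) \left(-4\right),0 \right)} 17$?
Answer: $- \frac{7363}{408} \approx -18.047$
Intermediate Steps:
$Y = 408$ ($Y = 4 \cdot 6 \cdot 17 = 24 \cdot 17 = 408$)
$Q = 778$ ($Q = -6 + \left(-28\right)^{2} = -6 + 784 = 778$)
$y = 19$ ($y = 1 \cdot 19 = 19$)
$m = \frac{389}{408}$ ($m = \frac{778 \cdot \frac{1}{408}}{2} = \frac{1}{2} \cdot \frac{389}{204} = \frac{389}{408} \approx 0.95343$)
$m - y = \frac{389}{408} - 19 = - \frac{7363}{408}$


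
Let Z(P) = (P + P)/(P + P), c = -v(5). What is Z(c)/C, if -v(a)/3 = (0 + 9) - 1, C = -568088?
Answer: -1/568088 ≈ -1.7603e-6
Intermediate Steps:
v(a) = -24 (v(a) = -3*((0 + 9) - 1) = -3*(9 - 1) = -3*8 = -24)
c = 24 (c = -1*(-24) = 24)
Z(P) = 1 (Z(P) = (2*P)/((2*P)) = (2*P)*(1/(2*P)) = 1)
Z(c)/C = 1/(-568088) = 1*(-1/568088) = -1/568088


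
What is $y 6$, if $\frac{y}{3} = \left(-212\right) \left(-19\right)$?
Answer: $72504$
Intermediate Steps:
$y = 12084$ ($y = 3 \left(\left(-212\right) \left(-19\right)\right) = 3 \cdot 4028 = 12084$)
$y 6 = 12084 \cdot 6 = 72504$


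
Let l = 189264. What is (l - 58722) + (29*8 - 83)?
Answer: 130691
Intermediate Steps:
(l - 58722) + (29*8 - 83) = (189264 - 58722) + (29*8 - 83) = 130542 + (232 - 83) = 130542 + 149 = 130691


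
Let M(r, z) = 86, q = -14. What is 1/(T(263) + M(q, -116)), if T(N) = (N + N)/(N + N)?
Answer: 1/87 ≈ 0.011494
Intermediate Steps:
T(N) = 1 (T(N) = (2*N)/((2*N)) = (2*N)*(1/(2*N)) = 1)
1/(T(263) + M(q, -116)) = 1/(1 + 86) = 1/87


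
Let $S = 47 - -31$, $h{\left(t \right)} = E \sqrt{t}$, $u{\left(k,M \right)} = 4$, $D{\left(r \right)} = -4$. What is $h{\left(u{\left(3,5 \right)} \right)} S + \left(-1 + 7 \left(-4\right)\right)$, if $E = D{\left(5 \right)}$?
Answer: $-653$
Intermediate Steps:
$E = -4$
$h{\left(t \right)} = - 4 \sqrt{t}$
$S = 78$ ($S = 47 + 31 = 78$)
$h{\left(u{\left(3,5 \right)} \right)} S + \left(-1 + 7 \left(-4\right)\right) = - 4 \sqrt{4} \cdot 78 + \left(-1 + 7 \left(-4\right)\right) = \left(-4\right) 2 \cdot 78 - 29 = \left(-8\right) 78 - 29 = -624 - 29 = -653$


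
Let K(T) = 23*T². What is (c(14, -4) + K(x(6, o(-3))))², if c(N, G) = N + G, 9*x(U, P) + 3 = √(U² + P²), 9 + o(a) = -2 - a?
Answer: 3751969/6561 ≈ 571.86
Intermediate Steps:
o(a) = -11 - a (o(a) = -9 + (-2 - a) = -11 - a)
x(U, P) = -⅓ + √(P² + U²)/9 (x(U, P) = -⅓ + √(U² + P²)/9 = -⅓ + √(P² + U²)/9)
c(N, G) = G + N
(c(14, -4) + K(x(6, o(-3))))² = ((-4 + 14) + 23*(-⅓ + √((-11 - 1*(-3))² + 6²)/9)²)² = (10 + 23*(-⅓ + √((-11 + 3)² + 36)/9)²)² = (10 + 23*(-⅓ + √((-8)² + 36)/9)²)² = (10 + 23*(-⅓ + √(64 + 36)/9)²)² = (10 + 23*(-⅓ + √100/9)²)² = (10 + 23*(-⅓ + (⅑)*10)²)² = (10 + 23*(-⅓ + 10/9)²)² = (10 + 23*(7/9)²)² = (10 + 23*(49/81))² = (10 + 1127/81)² = (1937/81)² = 3751969/6561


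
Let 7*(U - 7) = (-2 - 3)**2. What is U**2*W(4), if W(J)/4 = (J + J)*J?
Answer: 700928/49 ≈ 14305.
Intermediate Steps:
U = 74/7 (U = 7 + (-2 - 3)**2/7 = 7 + (1/7)*(-5)**2 = 7 + (1/7)*25 = 7 + 25/7 = 74/7 ≈ 10.571)
W(J) = 8*J**2 (W(J) = 4*((J + J)*J) = 4*((2*J)*J) = 4*(2*J**2) = 8*J**2)
U**2*W(4) = (74/7)**2*(8*4**2) = 5476*(8*16)/49 = (5476/49)*128 = 700928/49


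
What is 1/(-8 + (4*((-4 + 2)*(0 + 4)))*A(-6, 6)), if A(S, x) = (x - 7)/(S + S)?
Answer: -3/32 ≈ -0.093750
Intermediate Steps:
A(S, x) = (-7 + x)/(2*S) (A(S, x) = (-7 + x)/((2*S)) = (-7 + x)*(1/(2*S)) = (-7 + x)/(2*S))
1/(-8 + (4*((-4 + 2)*(0 + 4)))*A(-6, 6)) = 1/(-8 + (4*((-4 + 2)*(0 + 4)))*((½)*(-7 + 6)/(-6))) = 1/(-8 + (4*(-2*4))*((½)*(-⅙)*(-1))) = 1/(-8 + (4*(-8))*(1/12)) = 1/(-8 - 32*1/12) = 1/(-8 - 8/3) = 1/(-32/3) = -3/32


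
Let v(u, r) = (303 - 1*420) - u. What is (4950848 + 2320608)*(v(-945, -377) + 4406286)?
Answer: 32046135537984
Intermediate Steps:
v(u, r) = -117 - u (v(u, r) = (303 - 420) - u = -117 - u)
(4950848 + 2320608)*(v(-945, -377) + 4406286) = (4950848 + 2320608)*((-117 - 1*(-945)) + 4406286) = 7271456*((-117 + 945) + 4406286) = 7271456*(828 + 4406286) = 7271456*4407114 = 32046135537984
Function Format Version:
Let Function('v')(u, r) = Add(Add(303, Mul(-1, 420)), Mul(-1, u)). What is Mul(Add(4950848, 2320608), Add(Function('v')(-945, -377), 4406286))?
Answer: 32046135537984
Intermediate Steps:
Function('v')(u, r) = Add(-117, Mul(-1, u)) (Function('v')(u, r) = Add(Add(303, -420), Mul(-1, u)) = Add(-117, Mul(-1, u)))
Mul(Add(4950848, 2320608), Add(Function('v')(-945, -377), 4406286)) = Mul(Add(4950848, 2320608), Add(Add(-117, Mul(-1, -945)), 4406286)) = Mul(7271456, Add(Add(-117, 945), 4406286)) = Mul(7271456, Add(828, 4406286)) = Mul(7271456, 4407114) = 32046135537984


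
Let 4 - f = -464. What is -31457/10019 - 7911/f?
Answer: -10442465/520988 ≈ -20.044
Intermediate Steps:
f = 468 (f = 4 - 1*(-464) = 4 + 464 = 468)
-31457/10019 - 7911/f = -31457/10019 - 7911/468 = -31457*1/10019 - 7911*1/468 = -31457/10019 - 879/52 = -10442465/520988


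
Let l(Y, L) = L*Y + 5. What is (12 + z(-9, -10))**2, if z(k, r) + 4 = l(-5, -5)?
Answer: 1444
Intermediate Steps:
l(Y, L) = 5 + L*Y
z(k, r) = 26 (z(k, r) = -4 + (5 - 5*(-5)) = -4 + (5 + 25) = -4 + 30 = 26)
(12 + z(-9, -10))**2 = (12 + 26)**2 = 38**2 = 1444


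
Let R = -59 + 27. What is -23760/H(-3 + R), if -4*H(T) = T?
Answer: -19008/7 ≈ -2715.4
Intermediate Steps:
R = -32
H(T) = -T/4
-23760/H(-3 + R) = -23760*(-4/(-3 - 32)) = -23760/((-¼*(-35))) = -23760/35/4 = -23760*4/35 = -19008/7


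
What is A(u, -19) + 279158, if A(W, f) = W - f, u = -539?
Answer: 278638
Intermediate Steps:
A(u, -19) + 279158 = (-539 - 1*(-19)) + 279158 = (-539 + 19) + 279158 = -520 + 279158 = 278638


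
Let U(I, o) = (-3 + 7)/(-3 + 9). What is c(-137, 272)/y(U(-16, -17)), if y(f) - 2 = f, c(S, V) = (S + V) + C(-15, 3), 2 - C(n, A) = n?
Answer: 57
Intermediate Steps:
U(I, o) = 2/3 (U(I, o) = 4/6 = 4*(1/6) = 2/3)
C(n, A) = 2 - n
c(S, V) = 17 + S + V (c(S, V) = (S + V) + (2 - 1*(-15)) = (S + V) + (2 + 15) = (S + V) + 17 = 17 + S + V)
y(f) = 2 + f
c(-137, 272)/y(U(-16, -17)) = (17 - 137 + 272)/(2 + 2/3) = 152/(8/3) = 152*(3/8) = 57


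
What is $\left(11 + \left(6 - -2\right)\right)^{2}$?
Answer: $361$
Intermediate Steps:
$\left(11 + \left(6 - -2\right)\right)^{2} = \left(11 + \left(6 + 2\right)\right)^{2} = \left(11 + 8\right)^{2} = 19^{2} = 361$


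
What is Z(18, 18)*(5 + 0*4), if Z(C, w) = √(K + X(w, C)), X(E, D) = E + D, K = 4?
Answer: 10*√10 ≈ 31.623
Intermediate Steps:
X(E, D) = D + E
Z(C, w) = √(4 + C + w) (Z(C, w) = √(4 + (C + w)) = √(4 + C + w))
Z(18, 18)*(5 + 0*4) = √(4 + 18 + 18)*(5 + 0*4) = √40*(5 + 0) = (2*√10)*5 = 10*√10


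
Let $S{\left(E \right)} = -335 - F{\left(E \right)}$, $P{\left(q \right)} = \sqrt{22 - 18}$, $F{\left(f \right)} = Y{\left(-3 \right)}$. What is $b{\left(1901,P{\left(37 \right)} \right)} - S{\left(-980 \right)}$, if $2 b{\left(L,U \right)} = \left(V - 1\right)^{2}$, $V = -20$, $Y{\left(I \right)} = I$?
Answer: $\frac{1105}{2} \approx 552.5$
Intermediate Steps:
$F{\left(f \right)} = -3$
$P{\left(q \right)} = 2$ ($P{\left(q \right)} = \sqrt{4} = 2$)
$S{\left(E \right)} = -332$ ($S{\left(E \right)} = -335 - -3 = -335 + 3 = -332$)
$b{\left(L,U \right)} = \frac{441}{2}$ ($b{\left(L,U \right)} = \frac{\left(-20 - 1\right)^{2}}{2} = \frac{\left(-21\right)^{2}}{2} = \frac{1}{2} \cdot 441 = \frac{441}{2}$)
$b{\left(1901,P{\left(37 \right)} \right)} - S{\left(-980 \right)} = \frac{441}{2} - -332 = \frac{441}{2} + 332 = \frac{1105}{2}$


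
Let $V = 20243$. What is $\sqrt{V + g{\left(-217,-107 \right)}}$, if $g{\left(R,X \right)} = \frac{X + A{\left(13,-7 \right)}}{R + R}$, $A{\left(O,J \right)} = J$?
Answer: $\frac{2 \sqrt{238308749}}{217} \approx 142.28$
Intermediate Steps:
$g{\left(R,X \right)} = \frac{-7 + X}{2 R}$ ($g{\left(R,X \right)} = \frac{X - 7}{R + R} = \frac{-7 + X}{2 R}$)
$\sqrt{V + g{\left(-217,-107 \right)}} = \sqrt{20243 + \frac{-7 - 107}{2 \left(-217\right)}} = \sqrt{20243 + \frac{1}{2} \left(- \frac{1}{217}\right) \left(-114\right)} = \sqrt{20243 + \frac{57}{217}} = \sqrt{\frac{4392788}{217}} = \frac{2 \sqrt{238308749}}{217}$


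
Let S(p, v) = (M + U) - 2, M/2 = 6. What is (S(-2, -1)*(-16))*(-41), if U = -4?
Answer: 3936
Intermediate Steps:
M = 12 (M = 2*6 = 12)
S(p, v) = 6 (S(p, v) = (12 - 4) - 2 = 8 - 2 = 6)
(S(-2, -1)*(-16))*(-41) = (6*(-16))*(-41) = -96*(-41) = 3936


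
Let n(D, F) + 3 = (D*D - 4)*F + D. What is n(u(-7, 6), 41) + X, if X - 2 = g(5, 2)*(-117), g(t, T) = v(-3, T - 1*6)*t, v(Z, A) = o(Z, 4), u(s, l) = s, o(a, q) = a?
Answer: 3592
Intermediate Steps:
v(Z, A) = Z
g(t, T) = -3*t
n(D, F) = -3 + D + F*(-4 + D²) (n(D, F) = -3 + ((D*D - 4)*F + D) = -3 + ((D² - 4)*F + D) = -3 + ((-4 + D²)*F + D) = -3 + (F*(-4 + D²) + D) = -3 + (D + F*(-4 + D²)) = -3 + D + F*(-4 + D²))
X = 1757 (X = 2 - 3*5*(-117) = 2 - 15*(-117) = 2 + 1755 = 1757)
n(u(-7, 6), 41) + X = (-3 - 7 - 4*41 + 41*(-7)²) + 1757 = (-3 - 7 - 164 + 41*49) + 1757 = (-3 - 7 - 164 + 2009) + 1757 = 1835 + 1757 = 3592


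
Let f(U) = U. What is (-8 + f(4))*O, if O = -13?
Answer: 52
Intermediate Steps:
(-8 + f(4))*O = (-8 + 4)*(-13) = -4*(-13) = 52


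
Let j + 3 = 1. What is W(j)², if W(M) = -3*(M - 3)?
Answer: 225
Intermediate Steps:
j = -2 (j = -3 + 1 = -2)
W(M) = 9 - 3*M (W(M) = -3*(-3 + M) = 9 - 3*M)
W(j)² = (9 - 3*(-2))² = (9 + 6)² = 15² = 225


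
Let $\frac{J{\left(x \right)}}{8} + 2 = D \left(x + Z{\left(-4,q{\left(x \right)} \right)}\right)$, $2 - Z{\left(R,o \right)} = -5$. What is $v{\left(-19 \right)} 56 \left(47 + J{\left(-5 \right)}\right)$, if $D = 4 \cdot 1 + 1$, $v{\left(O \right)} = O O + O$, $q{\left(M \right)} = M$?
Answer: $2125872$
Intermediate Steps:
$v{\left(O \right)} = O + O^{2}$ ($v{\left(O \right)} = O^{2} + O = O + O^{2}$)
$Z{\left(R,o \right)} = 7$ ($Z{\left(R,o \right)} = 2 - -5 = 2 + 5 = 7$)
$D = 5$ ($D = 4 + 1 = 5$)
$J{\left(x \right)} = 264 + 40 x$ ($J{\left(x \right)} = -16 + 8 \cdot 5 \left(x + 7\right) = -16 + 8 \cdot 5 \left(7 + x\right) = -16 + 8 \left(35 + 5 x\right) = -16 + \left(280 + 40 x\right) = 264 + 40 x$)
$v{\left(-19 \right)} 56 \left(47 + J{\left(-5 \right)}\right) = - 19 \left(1 - 19\right) 56 \left(47 + \left(264 + 40 \left(-5\right)\right)\right) = \left(-19\right) \left(-18\right) 56 \left(47 + \left(264 - 200\right)\right) = 342 \cdot 56 \left(47 + 64\right) = 342 \cdot 56 \cdot 111 = 342 \cdot 6216 = 2125872$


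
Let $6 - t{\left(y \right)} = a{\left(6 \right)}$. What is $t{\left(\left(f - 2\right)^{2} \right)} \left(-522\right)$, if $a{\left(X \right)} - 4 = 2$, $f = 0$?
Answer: $0$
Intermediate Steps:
$a{\left(X \right)} = 6$ ($a{\left(X \right)} = 4 + 2 = 6$)
$t{\left(y \right)} = 0$ ($t{\left(y \right)} = 6 - 6 = 0$)
$t{\left(\left(f - 2\right)^{2} \right)} \left(-522\right) = 0 \left(-522\right) = 0$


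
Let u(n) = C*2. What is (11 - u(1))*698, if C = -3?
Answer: 11866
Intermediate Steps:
u(n) = -6 (u(n) = -3*2 = -6)
(11 - u(1))*698 = (11 - 1*(-6))*698 = (11 + 6)*698 = 17*698 = 11866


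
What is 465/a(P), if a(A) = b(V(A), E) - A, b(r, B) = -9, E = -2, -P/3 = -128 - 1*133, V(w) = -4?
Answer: -155/264 ≈ -0.58712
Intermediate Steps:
P = 783 (P = -3*(-128 - 1*133) = -3*(-128 - 133) = -3*(-261) = 783)
a(A) = -9 - A
465/a(P) = 465/(-9 - 1*783) = 465/(-9 - 783) = 465/(-792) = 465*(-1/792) = -155/264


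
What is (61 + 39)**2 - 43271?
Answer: -33271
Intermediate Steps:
(61 + 39)**2 - 43271 = 100**2 - 43271 = 10000 - 43271 = -33271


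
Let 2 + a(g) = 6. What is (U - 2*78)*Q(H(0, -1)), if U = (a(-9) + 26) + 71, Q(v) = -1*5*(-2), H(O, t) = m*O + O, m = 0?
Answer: -550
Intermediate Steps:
a(g) = 4 (a(g) = -2 + 6 = 4)
H(O, t) = O (H(O, t) = 0*O + O = 0 + O = O)
Q(v) = 10 (Q(v) = -5*(-2) = 10)
U = 101 (U = (4 + 26) + 71 = 30 + 71 = 101)
(U - 2*78)*Q(H(0, -1)) = (101 - 2*78)*10 = (101 - 156)*10 = -55*10 = -550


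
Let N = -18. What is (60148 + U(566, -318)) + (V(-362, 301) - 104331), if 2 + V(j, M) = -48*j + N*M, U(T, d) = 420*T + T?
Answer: 206059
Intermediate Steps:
U(T, d) = 421*T
V(j, M) = -2 - 48*j - 18*M (V(j, M) = -2 + (-48*j - 18*M) = -2 - 48*j - 18*M)
(60148 + U(566, -318)) + (V(-362, 301) - 104331) = (60148 + 421*566) + ((-2 - 48*(-362) - 18*301) - 104331) = (60148 + 238286) + ((-2 + 17376 - 5418) - 104331) = 298434 + (11956 - 104331) = 298434 - 92375 = 206059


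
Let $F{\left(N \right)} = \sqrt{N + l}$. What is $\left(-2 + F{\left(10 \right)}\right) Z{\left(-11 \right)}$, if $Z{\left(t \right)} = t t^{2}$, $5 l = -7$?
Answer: $2662 - \frac{1331 \sqrt{215}}{5} \approx -1241.3$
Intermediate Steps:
$l = - \frac{7}{5}$ ($l = \frac{1}{5} \left(-7\right) = - \frac{7}{5} \approx -1.4$)
$Z{\left(t \right)} = t^{3}$
$F{\left(N \right)} = \sqrt{- \frac{7}{5} + N}$ ($F{\left(N \right)} = \sqrt{N - \frac{7}{5}} = \sqrt{- \frac{7}{5} + N}$)
$\left(-2 + F{\left(10 \right)}\right) Z{\left(-11 \right)} = \left(-2 + \frac{\sqrt{-35 + 25 \cdot 10}}{5}\right) \left(-11\right)^{3} = \left(-2 + \frac{\sqrt{-35 + 250}}{5}\right) \left(-1331\right) = \left(-2 + \frac{\sqrt{215}}{5}\right) \left(-1331\right) = 2662 - \frac{1331 \sqrt{215}}{5}$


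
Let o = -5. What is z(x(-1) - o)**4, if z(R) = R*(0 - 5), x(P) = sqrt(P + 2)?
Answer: 810000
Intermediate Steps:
x(P) = sqrt(2 + P)
z(R) = -5*R (z(R) = R*(-5) = -5*R)
z(x(-1) - o)**4 = (-5*(sqrt(2 - 1) - 1*(-5)))**4 = (-5*(sqrt(1) + 5))**4 = (-5*(1 + 5))**4 = (-5*6)**4 = (-30)**4 = 810000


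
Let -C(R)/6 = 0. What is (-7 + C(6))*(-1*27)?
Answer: 189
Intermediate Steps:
C(R) = 0 (C(R) = -6*0 = 0)
(-7 + C(6))*(-1*27) = (-7 + 0)*(-1*27) = -7*(-27) = 189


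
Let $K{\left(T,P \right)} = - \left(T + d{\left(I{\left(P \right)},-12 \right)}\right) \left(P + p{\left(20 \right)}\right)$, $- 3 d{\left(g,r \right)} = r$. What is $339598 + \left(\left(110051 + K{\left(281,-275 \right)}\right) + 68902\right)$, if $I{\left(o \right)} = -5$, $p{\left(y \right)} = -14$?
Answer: $600916$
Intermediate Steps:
$d{\left(g,r \right)} = - \frac{r}{3}$
$K{\left(T,P \right)} = - \left(-14 + P\right) \left(4 + T\right)$ ($K{\left(T,P \right)} = - \left(T - -4\right) \left(P - 14\right) = - \left(T + 4\right) \left(-14 + P\right) = - \left(4 + T\right) \left(-14 + P\right) = - \left(-14 + P\right) \left(4 + T\right)$)
$339598 + \left(\left(110051 + K{\left(281,-275 \right)}\right) + 68902\right) = 339598 + \left(\left(110051 + \left(56 - -1100 + 14 \cdot 281 - \left(-275\right) 281\right)\right) + 68902\right) = 339598 + \left(\left(110051 + \left(56 + 1100 + 3934 + 77275\right)\right) + 68902\right) = 339598 + \left(\left(110051 + 82365\right) + 68902\right) = 339598 + \left(192416 + 68902\right) = 339598 + 261318 = 600916$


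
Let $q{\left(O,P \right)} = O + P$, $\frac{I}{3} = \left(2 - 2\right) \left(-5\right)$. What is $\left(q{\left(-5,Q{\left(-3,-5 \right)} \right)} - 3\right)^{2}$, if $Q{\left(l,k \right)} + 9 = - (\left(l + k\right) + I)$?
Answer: $81$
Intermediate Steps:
$I = 0$ ($I = 3 \left(2 - 2\right) \left(-5\right) = 3 \cdot 0 \left(-5\right) = 3 \cdot 0 = 0$)
$Q{\left(l,k \right)} = -9 - k - l$ ($Q{\left(l,k \right)} = -9 - \left(\left(l + k\right) + 0\right) = -9 - \left(\left(k + l\right) + 0\right) = -9 - \left(k + l\right) = -9 - k - l$)
$\left(q{\left(-5,Q{\left(-3,-5 \right)} \right)} - 3\right)^{2} = \left(\left(-5 - 1\right) - 3\right)^{2} = \left(-6 - 3\right)^{2} = \left(-9\right)^{2} = 81$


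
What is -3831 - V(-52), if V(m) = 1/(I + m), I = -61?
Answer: -432902/113 ≈ -3831.0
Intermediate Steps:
V(m) = 1/(-61 + m)
-3831 - V(-52) = -3831 - 1/(-61 - 52) = -3831 - 1/(-113) = -3831 - 1*(-1/113) = -3831 + 1/113 = -432902/113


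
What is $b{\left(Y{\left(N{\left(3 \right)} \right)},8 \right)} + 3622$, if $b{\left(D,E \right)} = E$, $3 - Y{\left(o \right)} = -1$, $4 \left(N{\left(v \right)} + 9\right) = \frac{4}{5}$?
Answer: $3630$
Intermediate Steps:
$N{\left(v \right)} = - \frac{44}{5}$ ($N{\left(v \right)} = -9 + \frac{4 \cdot \frac{1}{5}}{4} = -9 + \frac{1}{4} \cdot \frac{4}{5} = -9 + \frac{1}{5} = - \frac{44}{5}$)
$Y{\left(o \right)} = 4$ ($Y{\left(o \right)} = 3 - -1 = 3 + 1 = 4$)
$b{\left(Y{\left(N{\left(3 \right)} \right)},8 \right)} + 3622 = 8 + 3622 = 3630$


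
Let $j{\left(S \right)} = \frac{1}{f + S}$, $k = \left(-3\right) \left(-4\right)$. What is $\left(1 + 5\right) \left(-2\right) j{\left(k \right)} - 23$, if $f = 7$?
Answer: $- \frac{449}{19} \approx -23.632$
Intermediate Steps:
$k = 12$
$j{\left(S \right)} = \frac{1}{7 + S}$
$\left(1 + 5\right) \left(-2\right) j{\left(k \right)} - 23 = \frac{\left(1 + 5\right) \left(-2\right)}{7 + 12} - 23 = \frac{6 \left(-2\right)}{19} - 23 = \left(-12\right) \frac{1}{19} - 23 = - \frac{12}{19} - 23 = - \frac{449}{19}$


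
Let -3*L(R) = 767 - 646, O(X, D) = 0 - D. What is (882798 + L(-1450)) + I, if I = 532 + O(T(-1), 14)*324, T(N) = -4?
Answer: 2636261/3 ≈ 8.7875e+5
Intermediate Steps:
O(X, D) = -D
L(R) = -121/3 (L(R) = -(767 - 646)/3 = -⅓*121 = -121/3)
I = -4004 (I = 532 - 1*14*324 = 532 - 14*324 = 532 - 4536 = -4004)
(882798 + L(-1450)) + I = (882798 - 121/3) - 4004 = 2648273/3 - 4004 = 2636261/3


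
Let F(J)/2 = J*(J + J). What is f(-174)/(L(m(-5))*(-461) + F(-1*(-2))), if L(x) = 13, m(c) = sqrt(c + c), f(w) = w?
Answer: 174/5977 ≈ 0.029112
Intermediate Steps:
m(c) = sqrt(2)*sqrt(c) (m(c) = sqrt(2*c) = sqrt(2)*sqrt(c))
F(J) = 4*J**2 (F(J) = 2*(J*(J + J)) = 2*(J*(2*J)) = 2*(2*J**2) = 4*J**2)
f(-174)/(L(m(-5))*(-461) + F(-1*(-2))) = -174/(13*(-461) + 4*(-1*(-2))**2) = -174/(-5993 + 4*2**2) = -174/(-5993 + 4*4) = -174/(-5993 + 16) = -174/(-5977) = -174*(-1/5977) = 174/5977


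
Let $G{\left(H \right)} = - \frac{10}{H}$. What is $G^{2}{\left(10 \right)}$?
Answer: $1$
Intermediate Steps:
$G^{2}{\left(10 \right)} = \left(- \frac{10}{10}\right)^{2} = \left(\left(-10\right) \frac{1}{10}\right)^{2} = \left(-1\right)^{2} = 1$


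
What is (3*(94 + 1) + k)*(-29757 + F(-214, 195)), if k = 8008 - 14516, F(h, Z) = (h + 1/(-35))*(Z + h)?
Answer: 799358574/5 ≈ 1.5987e+8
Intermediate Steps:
F(h, Z) = (-1/35 + h)*(Z + h) (F(h, Z) = (h - 1/35)*(Z + h) = (-1/35 + h)*(Z + h))
k = -6508
(3*(94 + 1) + k)*(-29757 + F(-214, 195)) = (3*(94 + 1) - 6508)*(-29757 + ((-214)² - 1/35*195 - 1/35*(-214) + 195*(-214))) = (3*95 - 6508)*(-29757 + (45796 - 39/7 + 214/35 - 41730)) = (285 - 6508)*(-29757 + 142329/35) = -6223*(-899166/35) = 799358574/5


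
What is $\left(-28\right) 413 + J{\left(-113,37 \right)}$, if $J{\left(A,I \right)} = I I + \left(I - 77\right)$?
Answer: $-10235$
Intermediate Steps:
$J{\left(A,I \right)} = -77 + I + I^{2}$ ($J{\left(A,I \right)} = I^{2} + \left(-77 + I\right) = -77 + I + I^{2}$)
$\left(-28\right) 413 + J{\left(-113,37 \right)} = \left(-28\right) 413 + \left(-77 + 37 + 37^{2}\right) = -11564 + \left(-77 + 37 + 1369\right) = -11564 + 1329 = -10235$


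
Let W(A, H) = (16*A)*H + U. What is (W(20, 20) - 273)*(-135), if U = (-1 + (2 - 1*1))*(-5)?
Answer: -827145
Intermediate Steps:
U = 0 (U = (-1 + (2 - 1))*(-5) = (-1 + 1)*(-5) = 0*(-5) = 0)
W(A, H) = 16*A*H (W(A, H) = (16*A)*H + 0 = 16*A*H + 0 = 16*A*H)
(W(20, 20) - 273)*(-135) = (16*20*20 - 273)*(-135) = (6400 - 273)*(-135) = 6127*(-135) = -827145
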